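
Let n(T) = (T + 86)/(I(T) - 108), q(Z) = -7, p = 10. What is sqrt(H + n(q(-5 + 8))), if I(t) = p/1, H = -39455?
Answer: I*sqrt(7733338)/14 ≈ 198.63*I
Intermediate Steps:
I(t) = 10 (I(t) = 10/1 = 10*1 = 10)
n(T) = -43/49 - T/98 (n(T) = (T + 86)/(10 - 108) = (86 + T)/(-98) = (86 + T)*(-1/98) = -43/49 - T/98)
sqrt(H + n(q(-5 + 8))) = sqrt(-39455 + (-43/49 - 1/98*(-7))) = sqrt(-39455 + (-43/49 + 1/14)) = sqrt(-39455 - 79/98) = sqrt(-3866669/98) = I*sqrt(7733338)/14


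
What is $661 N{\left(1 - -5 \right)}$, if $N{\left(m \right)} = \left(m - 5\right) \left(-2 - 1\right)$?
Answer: $-1983$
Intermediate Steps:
$N{\left(m \right)} = 15 - 3 m$ ($N{\left(m \right)} = \left(-5 + m\right) \left(-3\right) = 15 - 3 m$)
$661 N{\left(1 - -5 \right)} = 661 \left(15 - 3 \left(1 - -5\right)\right) = 661 \left(15 - 3 \left(1 + 5\right)\right) = 661 \left(15 - 18\right) = 661 \left(-3\right) = -1983$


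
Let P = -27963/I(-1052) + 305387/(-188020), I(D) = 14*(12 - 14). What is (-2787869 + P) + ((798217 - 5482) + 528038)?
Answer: -137827961881/94010 ≈ -1.4661e+6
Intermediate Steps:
I(D) = -28 (I(D) = 14*(-2) = -28)
P = 93733079/94010 (P = -27963/(-28) + 305387/(-188020) = -27963*(-1/28) + 305387*(-1/188020) = 27963/28 - 305387/188020 = 93733079/94010 ≈ 997.05)
(-2787869 + P) + ((798217 - 5482) + 528038) = (-2787869 + 93733079/94010) + ((798217 - 5482) + 528038) = -261993831611/94010 + (792735 + 528038) = -261993831611/94010 + 1320773 = -137827961881/94010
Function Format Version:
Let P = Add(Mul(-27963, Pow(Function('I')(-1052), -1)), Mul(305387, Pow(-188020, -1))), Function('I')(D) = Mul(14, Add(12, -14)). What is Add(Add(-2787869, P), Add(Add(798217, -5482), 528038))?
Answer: Rational(-137827961881, 94010) ≈ -1.4661e+6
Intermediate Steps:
Function('I')(D) = -28 (Function('I')(D) = Mul(14, -2) = -28)
P = Rational(93733079, 94010) (P = Add(Mul(-27963, Pow(-28, -1)), Mul(305387, Pow(-188020, -1))) = Add(Mul(-27963, Rational(-1, 28)), Mul(305387, Rational(-1, 188020))) = Add(Rational(27963, 28), Rational(-305387, 188020)) = Rational(93733079, 94010) ≈ 997.05)
Add(Add(-2787869, P), Add(Add(798217, -5482), 528038)) = Add(Add(-2787869, Rational(93733079, 94010)), Add(Add(798217, -5482), 528038)) = Add(Rational(-261993831611, 94010), Add(792735, 528038)) = Add(Rational(-261993831611, 94010), 1320773) = Rational(-137827961881, 94010)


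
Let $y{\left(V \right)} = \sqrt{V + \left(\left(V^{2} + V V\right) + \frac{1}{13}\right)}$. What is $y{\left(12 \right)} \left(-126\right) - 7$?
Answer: $-7 - \frac{126 \sqrt{50713}}{13} \approx -2189.7$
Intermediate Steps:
$y{\left(V \right)} = \sqrt{\frac{1}{13} + V + 2 V^{2}}$ ($y{\left(V \right)} = \sqrt{V + \left(\left(V^{2} + V^{2}\right) + \frac{1}{13}\right)} = \sqrt{V + \left(2 V^{2} + \frac{1}{13}\right)} = \sqrt{V + \left(\frac{1}{13} + 2 V^{2}\right)} = \sqrt{\frac{1}{13} + V + 2 V^{2}}$)
$y{\left(12 \right)} \left(-126\right) - 7 = \frac{\sqrt{13 + 169 \cdot 12 + 338 \cdot 12^{2}}}{13} \left(-126\right) - 7 = \frac{\sqrt{13 + 2028 + 338 \cdot 144}}{13} \left(-126\right) - 7 = \frac{\sqrt{13 + 2028 + 48672}}{13} \left(-126\right) - 7 = \frac{\sqrt{50713}}{13} \left(-126\right) - 7 = - \frac{126 \sqrt{50713}}{13} - 7 = -7 - \frac{126 \sqrt{50713}}{13}$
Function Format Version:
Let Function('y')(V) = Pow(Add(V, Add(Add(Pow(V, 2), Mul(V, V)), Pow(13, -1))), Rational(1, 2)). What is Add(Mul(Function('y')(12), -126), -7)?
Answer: Add(-7, Mul(Rational(-126, 13), Pow(50713, Rational(1, 2)))) ≈ -2189.7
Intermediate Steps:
Function('y')(V) = Pow(Add(Rational(1, 13), V, Mul(2, Pow(V, 2))), Rational(1, 2)) (Function('y')(V) = Pow(Add(V, Add(Add(Pow(V, 2), Pow(V, 2)), Rational(1, 13))), Rational(1, 2)) = Pow(Add(V, Add(Mul(2, Pow(V, 2)), Rational(1, 13))), Rational(1, 2)) = Pow(Add(V, Add(Rational(1, 13), Mul(2, Pow(V, 2)))), Rational(1, 2)) = Pow(Add(Rational(1, 13), V, Mul(2, Pow(V, 2))), Rational(1, 2)))
Add(Mul(Function('y')(12), -126), -7) = Add(Mul(Mul(Rational(1, 13), Pow(Add(13, Mul(169, 12), Mul(338, Pow(12, 2))), Rational(1, 2))), -126), -7) = Add(Mul(Mul(Rational(1, 13), Pow(Add(13, 2028, Mul(338, 144)), Rational(1, 2))), -126), -7) = Add(Mul(Mul(Rational(1, 13), Pow(Add(13, 2028, 48672), Rational(1, 2))), -126), -7) = Add(Mul(Mul(Rational(1, 13), Pow(50713, Rational(1, 2))), -126), -7) = Add(Mul(Rational(-126, 13), Pow(50713, Rational(1, 2))), -7) = Add(-7, Mul(Rational(-126, 13), Pow(50713, Rational(1, 2))))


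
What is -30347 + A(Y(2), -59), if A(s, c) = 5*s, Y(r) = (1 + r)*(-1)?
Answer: -30362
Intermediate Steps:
Y(r) = -1 - r
-30347 + A(Y(2), -59) = -30347 + 5*(-1 - 1*2) = -30347 + 5*(-1 - 2) = -30347 + 5*(-3) = -30347 - 15 = -30362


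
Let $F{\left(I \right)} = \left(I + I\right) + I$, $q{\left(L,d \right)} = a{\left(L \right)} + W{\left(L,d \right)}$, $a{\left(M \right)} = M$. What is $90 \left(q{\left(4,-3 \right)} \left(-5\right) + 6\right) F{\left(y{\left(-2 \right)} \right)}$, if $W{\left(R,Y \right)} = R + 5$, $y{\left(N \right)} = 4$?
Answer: $-63720$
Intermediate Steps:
$W{\left(R,Y \right)} = 5 + R$
$q{\left(L,d \right)} = 5 + 2 L$ ($q{\left(L,d \right)} = L + \left(5 + L\right) = 5 + 2 L$)
$F{\left(I \right)} = 3 I$ ($F{\left(I \right)} = 2 I + I = 3 I$)
$90 \left(q{\left(4,-3 \right)} \left(-5\right) + 6\right) F{\left(y{\left(-2 \right)} \right)} = 90 \left(\left(5 + 2 \cdot 4\right) \left(-5\right) + 6\right) 3 \cdot 4 = 90 \left(\left(5 + 8\right) \left(-5\right) + 6\right) 12 = 90 \left(13 \left(-5\right) + 6\right) 12 = 90 \left(-65 + 6\right) 12 = 90 \left(-59\right) 12 = \left(-5310\right) 12 = -63720$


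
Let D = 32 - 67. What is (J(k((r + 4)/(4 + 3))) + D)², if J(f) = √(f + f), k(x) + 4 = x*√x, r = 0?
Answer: (245 - 2*I*√2*√(49 - 2*√7))²/49 ≈ 1217.9 - 186.99*I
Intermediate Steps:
k(x) = -4 + x^(3/2) (k(x) = -4 + x*√x = -4 + x^(3/2))
D = -35
J(f) = √2*√f (J(f) = √(2*f) = √2*√f)
(J(k((r + 4)/(4 + 3))) + D)² = (√2*√(-4 + ((0 + 4)/(4 + 3))^(3/2)) - 35)² = (√2*√(-4 + (4/7)^(3/2)) - 35)² = (√2*√(-4 + 8*√7/49) - 35)² = (-35 + √2*√(-4 + 8*√7/49))²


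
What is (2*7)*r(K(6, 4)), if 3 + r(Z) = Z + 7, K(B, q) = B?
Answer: 140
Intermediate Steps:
r(Z) = 4 + Z (r(Z) = -3 + (Z + 7) = -3 + (7 + Z) = 4 + Z)
(2*7)*r(K(6, 4)) = (2*7)*(4 + 6) = 14*10 = 140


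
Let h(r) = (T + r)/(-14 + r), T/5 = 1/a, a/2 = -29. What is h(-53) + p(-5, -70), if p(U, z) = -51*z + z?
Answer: 13604079/3886 ≈ 3500.8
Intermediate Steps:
a = -58 (a = 2*(-29) = -58)
T = -5/58 (T = 5/(-58) = 5*(-1/58) = -5/58 ≈ -0.086207)
p(U, z) = -50*z
h(r) = (-5/58 + r)/(-14 + r)
h(-53) + p(-5, -70) = (-5/58 - 53)/(-14 - 53) - 50*(-70) = -3079/58/(-67) + 3500 = -1/67*(-3079/58) + 3500 = 3079/3886 + 3500 = 13604079/3886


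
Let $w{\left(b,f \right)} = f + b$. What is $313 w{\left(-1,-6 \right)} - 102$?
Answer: $-2293$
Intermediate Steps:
$w{\left(b,f \right)} = b + f$
$313 w{\left(-1,-6 \right)} - 102 = 313 \left(-1 - 6\right) - 102 = 313 \left(-7\right) - 102 = -2191 - 102 = -2293$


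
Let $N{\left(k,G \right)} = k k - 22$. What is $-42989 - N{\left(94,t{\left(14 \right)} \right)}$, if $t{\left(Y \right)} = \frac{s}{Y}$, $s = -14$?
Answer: $-51803$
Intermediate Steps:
$t{\left(Y \right)} = - \frac{14}{Y}$
$N{\left(k,G \right)} = -22 + k^{2}$ ($N{\left(k,G \right)} = k^{2} - 22 = -22 + k^{2}$)
$-42989 - N{\left(94,t{\left(14 \right)} \right)} = -42989 - \left(-22 + 94^{2}\right) = -42989 - \left(-22 + 8836\right) = -42989 - 8814 = -51803$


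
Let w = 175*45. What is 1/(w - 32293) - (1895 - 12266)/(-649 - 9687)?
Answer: -126624707/126192224 ≈ -1.0034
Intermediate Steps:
w = 7875
1/(w - 32293) - (1895 - 12266)/(-649 - 9687) = 1/(7875 - 32293) - (1895 - 12266)/(-649 - 9687) = 1/(-24418) - (-10371)/(-10336) = -1/24418 - (-10371)*(-1)/10336 = -1/24418 - 1*10371/10336 = -1/24418 - 10371/10336 = -126624707/126192224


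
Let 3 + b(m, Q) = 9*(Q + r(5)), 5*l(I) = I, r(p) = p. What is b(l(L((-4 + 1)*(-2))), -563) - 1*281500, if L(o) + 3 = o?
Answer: -286525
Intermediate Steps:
L(o) = -3 + o
l(I) = I/5
b(m, Q) = 42 + 9*Q (b(m, Q) = -3 + 9*(Q + 5) = -3 + 9*(5 + Q) = -3 + (45 + 9*Q) = 42 + 9*Q)
b(l(L((-4 + 1)*(-2))), -563) - 1*281500 = (42 + 9*(-563)) - 1*281500 = (42 - 5067) - 281500 = -5025 - 281500 = -286525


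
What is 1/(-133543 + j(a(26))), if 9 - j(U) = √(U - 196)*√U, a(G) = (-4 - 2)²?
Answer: I/(2*(-66767*I + 12*√10)) ≈ -7.4887e-6 + 4.2563e-9*I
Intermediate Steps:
a(G) = 36 (a(G) = (-6)² = 36)
j(U) = 9 - √U*√(-196 + U) (j(U) = 9 - √(U - 196)*√U = 9 - √(-196 + U)*√U = 9 - √U*√(-196 + U))
1/(-133543 + j(a(26))) = 1/(-133543 + (9 - √36*√(-196 + 36))) = 1/(-133543 + (9 - 1*6*√(-160))) = 1/(-133543 + (9 - 1*6*4*I*√10)) = 1/(-133543 + (9 - 24*I*√10)) = 1/(-133534 - 24*I*√10)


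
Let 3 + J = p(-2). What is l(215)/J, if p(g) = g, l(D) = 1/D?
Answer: -1/1075 ≈ -0.00093023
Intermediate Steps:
J = -5 (J = -3 - 2 = -5)
l(215)/J = 1/(215*(-5)) = (1/215)*(-1/5) = -1/1075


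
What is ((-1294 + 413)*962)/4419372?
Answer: -423761/2209686 ≈ -0.19177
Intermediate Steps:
((-1294 + 413)*962)/4419372 = -881*962*(1/4419372) = -847522*1/4419372 = -423761/2209686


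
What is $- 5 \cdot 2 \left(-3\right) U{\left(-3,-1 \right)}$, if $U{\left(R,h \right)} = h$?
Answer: $-30$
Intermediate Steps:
$- 5 \cdot 2 \left(-3\right) U{\left(-3,-1 \right)} = - 5 \cdot 2 \left(-3\right) \left(-1\right) = \left(-5\right) \left(-6\right) \left(-1\right) = 30 \left(-1\right) = -30$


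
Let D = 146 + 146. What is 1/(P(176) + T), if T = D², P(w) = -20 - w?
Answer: 1/85068 ≈ 1.1755e-5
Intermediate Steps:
D = 292
T = 85264 (T = 292² = 85264)
1/(P(176) + T) = 1/((-20 - 1*176) + 85264) = 1/((-20 - 176) + 85264) = 1/(-196 + 85264) = 1/85068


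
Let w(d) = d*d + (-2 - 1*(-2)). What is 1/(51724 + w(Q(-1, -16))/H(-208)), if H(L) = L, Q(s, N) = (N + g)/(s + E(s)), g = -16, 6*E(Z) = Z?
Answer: 637/32945884 ≈ 1.9335e-5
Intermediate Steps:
E(Z) = Z/6
Q(s, N) = 6*(-16 + N)/(7*s) (Q(s, N) = (N - 16)/(s + s/6) = (-16 + N)/((7*s/6)) = (-16 + N)*(6/(7*s)) = 6*(-16 + N)/(7*s))
w(d) = d**2 (w(d) = d**2 + (-2 + 2) = d**2 + 0 = d**2)
1/(51724 + w(Q(-1, -16))/H(-208)) = 1/(51724 + ((6/7)*(-16 - 16)/(-1))**2/(-208)) = 1/(51724 + ((6/7)*(-1)*(-32))**2*(-1/208)) = 1/(51724 + (192/7)**2*(-1/208)) = 1/(51724 + (36864/49)*(-1/208)) = 1/(51724 - 2304/637) = 1/(32945884/637) = 637/32945884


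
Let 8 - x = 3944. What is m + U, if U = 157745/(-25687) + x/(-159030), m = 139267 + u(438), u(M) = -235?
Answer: 94653539470367/680833935 ≈ 1.3903e+5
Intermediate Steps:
x = -3936 (x = 8 - 1*3944 = 8 - 3944 = -3936)
m = 139032 (m = 139267 - 235 = 139032)
U = -4164180553/680833935 (U = 157745/(-25687) - 3936/(-159030) = 157745*(-1/25687) - 3936*(-1/159030) = -157745/25687 + 656/26505 = -4164180553/680833935 ≈ -6.1163)
m + U = 139032 - 4164180553/680833935 = 94653539470367/680833935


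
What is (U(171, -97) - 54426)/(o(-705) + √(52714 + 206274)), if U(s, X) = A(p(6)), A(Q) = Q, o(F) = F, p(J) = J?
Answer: 38366100/238037 + 108840*√64747/238037 ≈ 277.52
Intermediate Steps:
U(s, X) = 6
(U(171, -97) - 54426)/(o(-705) + √(52714 + 206274)) = (6 - 54426)/(-705 + √(52714 + 206274)) = -54420/(-705 + √258988) = -54420/(-705 + 2*√64747)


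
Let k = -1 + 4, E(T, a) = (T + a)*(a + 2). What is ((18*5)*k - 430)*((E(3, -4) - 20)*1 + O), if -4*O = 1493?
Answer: 62600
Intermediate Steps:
O = -1493/4 (O = -¼*1493 = -1493/4 ≈ -373.25)
E(T, a) = (2 + a)*(T + a) (E(T, a) = (T + a)*(2 + a) = (2 + a)*(T + a))
k = 3
((18*5)*k - 430)*((E(3, -4) - 20)*1 + O) = ((18*5)*3 - 430)*((((-4)² + 2*3 + 2*(-4) + 3*(-4)) - 20)*1 - 1493/4) = (90*3 - 430)*(((16 + 6 - 8 - 12) - 20)*1 - 1493/4) = (270 - 430)*((2 - 20)*1 - 1493/4) = -160*(-18*1 - 1493/4) = -160*(-18 - 1493/4) = -160*(-1565/4) = 62600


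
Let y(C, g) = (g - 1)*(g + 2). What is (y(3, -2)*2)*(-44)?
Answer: 0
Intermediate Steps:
y(C, g) = (-1 + g)*(2 + g)
(y(3, -2)*2)*(-44) = ((-2 - 2 + (-2)**2)*2)*(-44) = ((-2 - 2 + 4)*2)*(-44) = (0*2)*(-44) = 0*(-44) = 0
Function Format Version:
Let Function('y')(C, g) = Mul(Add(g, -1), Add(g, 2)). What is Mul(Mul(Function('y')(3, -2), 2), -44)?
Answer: 0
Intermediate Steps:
Function('y')(C, g) = Mul(Add(-1, g), Add(2, g))
Mul(Mul(Function('y')(3, -2), 2), -44) = Mul(Mul(Add(-2, -2, Pow(-2, 2)), 2), -44) = Mul(Mul(Add(-2, -2, 4), 2), -44) = Mul(Mul(0, 2), -44) = Mul(0, -44) = 0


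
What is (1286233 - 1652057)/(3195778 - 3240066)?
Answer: 1429/173 ≈ 8.2601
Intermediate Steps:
(1286233 - 1652057)/(3195778 - 3240066) = -365824/(-44288) = -365824*(-1/44288) = 1429/173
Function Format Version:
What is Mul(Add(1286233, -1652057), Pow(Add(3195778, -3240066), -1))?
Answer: Rational(1429, 173) ≈ 8.2601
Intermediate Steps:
Mul(Add(1286233, -1652057), Pow(Add(3195778, -3240066), -1)) = Mul(-365824, Pow(-44288, -1)) = Mul(-365824, Rational(-1, 44288)) = Rational(1429, 173)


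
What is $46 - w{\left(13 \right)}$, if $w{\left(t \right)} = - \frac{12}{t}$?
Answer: $\frac{610}{13} \approx 46.923$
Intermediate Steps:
$46 - w{\left(13 \right)} = 46 - - \frac{12}{13} = 46 + \frac{12}{13} = \frac{610}{13}$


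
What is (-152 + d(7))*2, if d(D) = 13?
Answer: -278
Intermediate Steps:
(-152 + d(7))*2 = (-152 + 13)*2 = -139*2 = -278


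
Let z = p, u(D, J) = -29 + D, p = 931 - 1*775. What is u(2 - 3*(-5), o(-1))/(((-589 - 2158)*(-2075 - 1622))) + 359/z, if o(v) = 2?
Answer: 3645879709/1584282804 ≈ 2.3013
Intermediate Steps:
p = 156 (p = 931 - 775 = 156)
z = 156
u(2 - 3*(-5), o(-1))/(((-589 - 2158)*(-2075 - 1622))) + 359/z = (-29 + (2 - 3*(-5)))/(((-589 - 2158)*(-2075 - 1622))) + 359/156 = (-29 + (2 + 15))/((-2747*(-3697))) + 359*(1/156) = (-29 + 17)/10155659 + 359/156 = -12*1/10155659 + 359/156 = -12/10155659 + 359/156 = 3645879709/1584282804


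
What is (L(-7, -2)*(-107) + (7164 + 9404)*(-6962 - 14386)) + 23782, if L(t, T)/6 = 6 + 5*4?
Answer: -353686574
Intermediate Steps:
L(t, T) = 156 (L(t, T) = 6*(6 + 5*4) = 6*(6 + 20) = 6*26 = 156)
(L(-7, -2)*(-107) + (7164 + 9404)*(-6962 - 14386)) + 23782 = (156*(-107) + (7164 + 9404)*(-6962 - 14386)) + 23782 = (-16692 + 16568*(-21348)) + 23782 = (-16692 - 353693664) + 23782 = -353710356 + 23782 = -353686574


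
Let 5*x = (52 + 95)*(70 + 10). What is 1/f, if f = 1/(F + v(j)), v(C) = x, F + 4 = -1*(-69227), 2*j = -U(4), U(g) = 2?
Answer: 71575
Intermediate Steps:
j = -1 (j = (-1*2)/2 = (½)*(-2) = -1)
F = 69223 (F = -4 - 1*(-69227) = -4 + 69227 = 69223)
x = 2352 (x = ((52 + 95)*(70 + 10))/5 = (147*80)/5 = (⅕)*11760 = 2352)
v(C) = 2352
f = 1/71575 (f = 1/(69223 + 2352) = 1/71575 ≈ 1.3971e-5)
1/f = 1/(1/71575) = 71575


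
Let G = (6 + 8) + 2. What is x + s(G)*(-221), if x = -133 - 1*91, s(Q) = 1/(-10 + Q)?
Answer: -1565/6 ≈ -260.83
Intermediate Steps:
G = 16 (G = 14 + 2 = 16)
x = -224 (x = -133 - 91 = -224)
x + s(G)*(-221) = -224 - 221/(-10 + 16) = -224 - 221/6 = -1565/6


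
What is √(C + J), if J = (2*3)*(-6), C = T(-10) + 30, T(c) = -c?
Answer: 2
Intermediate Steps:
C = 40 (C = -1*(-10) + 30 = 10 + 30 = 40)
J = -36 (J = 6*(-6) = -36)
√(C + J) = √(40 - 36) = √4 = 2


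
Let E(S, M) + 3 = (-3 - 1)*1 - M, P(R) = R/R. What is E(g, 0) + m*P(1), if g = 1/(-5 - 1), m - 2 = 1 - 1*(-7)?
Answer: 3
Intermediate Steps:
P(R) = 1
m = 10 (m = 2 + (1 - 1*(-7)) = 2 + (1 + 7) = 2 + 8 = 10)
g = -⅙ (g = 1/(-6) = -⅙ ≈ -0.16667)
E(S, M) = -7 - M (E(S, M) = -3 + ((-3 - 1)*1 - M) = -3 + (-4*1 - M) = -3 + (-4 - M) = -7 - M)
E(g, 0) + m*P(1) = (-7 - 1*0) + 10*1 = (-7 + 0) + 10 = -7 + 10 = 3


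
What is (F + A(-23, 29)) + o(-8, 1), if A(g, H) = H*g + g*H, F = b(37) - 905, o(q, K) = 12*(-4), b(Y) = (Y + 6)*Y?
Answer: -696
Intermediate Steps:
b(Y) = Y*(6 + Y) (b(Y) = (6 + Y)*Y = Y*(6 + Y))
o(q, K) = -48
F = 686 (F = 37*(6 + 37) - 905 = 37*43 - 905 = 1591 - 905 = 686)
A(g, H) = 2*H*g (A(g, H) = H*g + H*g = 2*H*g)
(F + A(-23, 29)) + o(-8, 1) = (686 + 2*29*(-23)) - 48 = (686 - 1334) - 48 = -648 - 48 = -696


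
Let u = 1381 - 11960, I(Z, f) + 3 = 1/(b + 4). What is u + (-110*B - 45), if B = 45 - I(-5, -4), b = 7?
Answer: -15894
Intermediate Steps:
I(Z, f) = -32/11 (I(Z, f) = -3 + 1/(7 + 4) = -3 + 1/11 = -32/11)
B = 527/11 (B = 45 - 1*(-32/11) = 45 + 32/11 = 527/11 ≈ 47.909)
u = -10579
u + (-110*B - 45) = -10579 + (-110*527/11 - 45) = -10579 + (-5270 - 45) = -10579 - 5315 = -15894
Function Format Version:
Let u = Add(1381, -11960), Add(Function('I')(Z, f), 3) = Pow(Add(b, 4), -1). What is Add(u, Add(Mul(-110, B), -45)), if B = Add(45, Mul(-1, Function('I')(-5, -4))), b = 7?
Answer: -15894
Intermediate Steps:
Function('I')(Z, f) = Rational(-32, 11) (Function('I')(Z, f) = Add(-3, Pow(Add(7, 4), -1)) = Add(-3, Pow(11, -1)) = Add(-3, Rational(1, 11)) = Rational(-32, 11))
B = Rational(527, 11) (B = Add(45, Mul(-1, Rational(-32, 11))) = Add(45, Rational(32, 11)) = Rational(527, 11) ≈ 47.909)
u = -10579
Add(u, Add(Mul(-110, B), -45)) = Add(-10579, Add(Mul(-110, Rational(527, 11)), -45)) = Add(-10579, Add(-5270, -45)) = Add(-10579, -5315) = -15894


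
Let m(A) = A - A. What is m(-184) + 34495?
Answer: 34495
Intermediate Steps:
m(A) = 0
m(-184) + 34495 = 0 + 34495 = 34495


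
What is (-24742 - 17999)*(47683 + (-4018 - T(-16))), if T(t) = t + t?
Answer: -1867653477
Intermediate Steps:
T(t) = 2*t
(-24742 - 17999)*(47683 + (-4018 - T(-16))) = (-24742 - 17999)*(47683 + (-4018 - 2*(-16))) = -42741*(47683 + (-4018 - 1*(-32))) = -42741*(47683 + (-4018 + 32)) = -42741*(47683 - 3986) = -42741*43697 = -1867653477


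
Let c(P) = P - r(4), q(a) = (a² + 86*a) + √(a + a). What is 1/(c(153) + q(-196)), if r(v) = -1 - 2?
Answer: 5429/117896262 - 7*I*√2/235792524 ≈ 4.6049e-5 - 4.1984e-8*I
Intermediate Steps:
r(v) = -3
q(a) = a² + 86*a + √2*√a (q(a) = (a² + 86*a) + √(2*a) = (a² + 86*a) + √2*√a = a² + 86*a + √2*√a)
c(P) = 3 + P (c(P) = P - 1*(-3) = P + 3 = 3 + P)
1/(c(153) + q(-196)) = 1/((3 + 153) + ((-196)² + 86*(-196) + √2*√(-196))) = 1/(156 + (38416 - 16856 + √2*(14*I))) = 1/(156 + (38416 - 16856 + 14*I*√2)) = 1/(156 + (21560 + 14*I*√2)) = 1/(21716 + 14*I*√2)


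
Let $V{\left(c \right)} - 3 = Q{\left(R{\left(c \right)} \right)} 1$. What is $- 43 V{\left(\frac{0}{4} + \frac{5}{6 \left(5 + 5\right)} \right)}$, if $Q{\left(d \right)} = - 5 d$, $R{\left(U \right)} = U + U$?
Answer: $- \frac{559}{6} \approx -93.167$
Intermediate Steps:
$R{\left(U \right)} = 2 U$
$V{\left(c \right)} = 3 - 10 c$ ($V{\left(c \right)} = 3 + - 5 \cdot 2 c 1 = 3 + - 10 c 1 = 3 - 10 c$)
$- 43 V{\left(\frac{0}{4} + \frac{5}{6 \left(5 + 5\right)} \right)} = - 43 \left(3 - 10 \left(\frac{0}{4} + \frac{5}{6 \left(5 + 5\right)}\right)\right) = - 43 \left(3 - 10 \left(0 \cdot \frac{1}{4} + \frac{5}{6 \cdot 10}\right)\right) = - 43 \left(3 - 10 \left(0 + \frac{5}{60}\right)\right) = - 43 \left(3 - 10 \left(0 + 5 \cdot \frac{1}{60}\right)\right) = - 43 \left(3 - 10 \left(0 + \frac{1}{12}\right)\right) = - 43 \left(3 - \frac{5}{6}\right) = \left(-43\right) \frac{13}{6} = - \frac{559}{6}$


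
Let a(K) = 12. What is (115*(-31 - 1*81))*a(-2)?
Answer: -154560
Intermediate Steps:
(115*(-31 - 1*81))*a(-2) = (115*(-31 - 1*81))*12 = (115*(-31 - 81))*12 = (115*(-112))*12 = -12880*12 = -154560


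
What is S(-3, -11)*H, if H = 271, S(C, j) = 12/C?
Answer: -1084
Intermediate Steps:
S(-3, -11)*H = (12/(-3))*271 = (12*(-⅓))*271 = -4*271 = -1084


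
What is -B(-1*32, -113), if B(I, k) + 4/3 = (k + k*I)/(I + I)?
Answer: 10765/192 ≈ 56.068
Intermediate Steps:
B(I, k) = -4/3 + (k + I*k)/(2*I) (B(I, k) = -4/3 + (k + k*I)/(I + I) = -4/3 + (k + I*k)/((2*I)) = -4/3 + (k + I*k)*(1/(2*I)) = -4/3 + (k + I*k)/(2*I))
-B(-1*32, -113) = -(-4/3 + (½)*(-113) + (½)*(-113)/(-1*32)) = -(-4/3 - 113/2 + (½)*(-113)/(-32)) = -(-4/3 - 113/2 + (½)*(-113)*(-1/32)) = -(-4/3 - 113/2 + 113/64) = -1*(-10765/192) = 10765/192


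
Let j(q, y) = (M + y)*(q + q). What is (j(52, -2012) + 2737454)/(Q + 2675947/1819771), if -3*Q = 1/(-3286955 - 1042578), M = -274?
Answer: 29541917478546579795/17378402174012 ≈ 1.6999e+6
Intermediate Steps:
j(q, y) = 2*q*(-274 + y) (j(q, y) = (-274 + y)*(q + q) = (-274 + y)*(2*q) = 2*q*(-274 + y))
Q = 1/12988599 (Q = -1/(3*(-3286955 - 1042578)) = -⅓/(-4329533) = -⅓*(-1/4329533) = 1/12988599 ≈ 7.6991e-8)
(j(52, -2012) + 2737454)/(Q + 2675947/1819771) = (2*52*(-274 - 2012) + 2737454)/(1/12988599 + 2675947/1819771) = (2*52*(-2286) + 2737454)/(1/12988599 + 2675947*(1/1819771)) = (-237744 + 2737454)/(1/12988599 + 2675947/1819771) = 2499710/(34756804348024/23636275790829) = 2499710*(23636275790829/34756804348024) = 29541917478546579795/17378402174012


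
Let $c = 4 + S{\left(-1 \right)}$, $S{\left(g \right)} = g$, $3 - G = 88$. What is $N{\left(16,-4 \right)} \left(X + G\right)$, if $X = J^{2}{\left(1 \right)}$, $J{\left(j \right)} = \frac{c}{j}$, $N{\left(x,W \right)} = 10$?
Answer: $-760$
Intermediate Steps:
$G = -85$ ($G = 3 - 88 = -85$)
$c = 3$ ($c = 4 - 1 = 3$)
$J{\left(j \right)} = \frac{3}{j}$
$X = 9$ ($X = \left(\frac{3}{1}\right)^{2} = \left(3 \cdot 1\right)^{2} = 3^{2} = 9$)
$N{\left(16,-4 \right)} \left(X + G\right) = 10 \left(9 - 85\right) = 10 \left(-76\right) = -760$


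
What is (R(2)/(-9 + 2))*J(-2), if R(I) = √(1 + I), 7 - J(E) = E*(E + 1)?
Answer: -5*√3/7 ≈ -1.2372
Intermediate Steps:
J(E) = 7 - E*(1 + E) (J(E) = 7 - E*(E + 1) = 7 - E*(1 + E))
(R(2)/(-9 + 2))*J(-2) = (√(1 + 2)/(-9 + 2))*(7 - 1*(-2) - 1*(-2)²) = (√3/(-7))*(7 + 2 - 1*4) = (√3*(-⅐))*(7 + 2 - 4) = -√3/7*5 = -5*√3/7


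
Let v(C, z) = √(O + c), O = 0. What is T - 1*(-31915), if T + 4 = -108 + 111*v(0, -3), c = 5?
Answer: 31803 + 111*√5 ≈ 32051.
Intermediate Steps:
v(C, z) = √5 (v(C, z) = √(0 + 5) = √5)
T = -112 + 111*√5 (T = -4 + (-108 + 111*√5) = -112 + 111*√5 ≈ 136.20)
T - 1*(-31915) = (-112 + 111*√5) - 1*(-31915) = (-112 + 111*√5) + 31915 = 31803 + 111*√5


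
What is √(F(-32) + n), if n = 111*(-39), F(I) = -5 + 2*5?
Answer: 2*I*√1081 ≈ 65.757*I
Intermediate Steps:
F(I) = 5 (F(I) = -5 + 10 = 5)
n = -4329
√(F(-32) + n) = √(5 - 4329) = √(-4324) = 2*I*√1081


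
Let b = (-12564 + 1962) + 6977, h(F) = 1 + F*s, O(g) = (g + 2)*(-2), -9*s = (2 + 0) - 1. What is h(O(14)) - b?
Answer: 32666/9 ≈ 3629.6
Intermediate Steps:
s = -⅑ (s = -((2 + 0) - 1)/9 = -(2 - 1)/9 = -⅑*1 = -⅑ ≈ -0.11111)
O(g) = -4 - 2*g (O(g) = (2 + g)*(-2) = -4 - 2*g)
h(F) = 1 - F/9 (h(F) = 1 + F*(-⅑) = 1 - F/9)
b = -3625 (b = -10602 + 6977 = -3625)
h(O(14)) - b = (1 - (-4 - 2*14)/9) - 1*(-3625) = (1 - (-4 - 28)/9) + 3625 = (1 - ⅑*(-32)) + 3625 = (1 + 32/9) + 3625 = 41/9 + 3625 = 32666/9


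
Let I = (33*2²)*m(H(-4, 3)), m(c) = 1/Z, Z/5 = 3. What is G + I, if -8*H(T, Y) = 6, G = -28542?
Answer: -142666/5 ≈ -28533.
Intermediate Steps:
Z = 15 (Z = 5*3 = 15)
H(T, Y) = -¾ (H(T, Y) = -⅛*6 = -¾)
m(c) = 1/15
I = 44/5 (I = (33*2²)*(1/15) = (33*4)*(1/15) = 132*(1/15) = 44/5 ≈ 8.8000)
G + I = -28542 + 44/5 = -142666/5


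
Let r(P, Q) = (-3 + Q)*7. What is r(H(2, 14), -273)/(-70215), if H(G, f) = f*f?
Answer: 644/23405 ≈ 0.027516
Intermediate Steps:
H(G, f) = f²
r(P, Q) = -21 + 7*Q
r(H(2, 14), -273)/(-70215) = (-21 + 7*(-273))/(-70215) = (-21 - 1911)*(-1/70215) = -1932*(-1/70215) = 644/23405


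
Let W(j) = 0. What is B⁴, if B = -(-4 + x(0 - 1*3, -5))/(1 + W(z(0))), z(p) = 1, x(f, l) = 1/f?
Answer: 28561/81 ≈ 352.60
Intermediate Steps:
B = 13/3 (B = -(-4 + 1/(0 - 1*3))/(1 + 0) = -(-4 + 1/(0 - 3))/1 = -(-4 + 1/(-3)) = -(-4 - ⅓) = -(-13)/3 = -1*(-13/3) = 13/3 ≈ 4.3333)
B⁴ = (13/3)⁴ = 28561/81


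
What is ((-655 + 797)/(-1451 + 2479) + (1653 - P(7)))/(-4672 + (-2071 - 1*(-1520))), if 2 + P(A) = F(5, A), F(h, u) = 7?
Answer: -282381/894874 ≈ -0.31555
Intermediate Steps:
P(A) = 5 (P(A) = -2 + 7 = 5)
((-655 + 797)/(-1451 + 2479) + (1653 - P(7)))/(-4672 + (-2071 - 1*(-1520))) = ((-655 + 797)/(-1451 + 2479) + (1653 - 1*5))/(-4672 + (-2071 - 1*(-1520))) = (142/1028 + (1653 - 5))/(-4672 + (-2071 + 1520)) = (142*(1/1028) + 1648)/(-4672 - 551) = (71/514 + 1648)/(-5223) = (847143/514)*(-1/5223) = -282381/894874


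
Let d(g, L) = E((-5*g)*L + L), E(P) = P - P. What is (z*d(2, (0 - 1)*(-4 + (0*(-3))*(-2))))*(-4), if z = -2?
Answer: 0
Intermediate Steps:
E(P) = 0
d(g, L) = 0
(z*d(2, (0 - 1)*(-4 + (0*(-3))*(-2))))*(-4) = -2*0*(-4) = 0*(-4) = 0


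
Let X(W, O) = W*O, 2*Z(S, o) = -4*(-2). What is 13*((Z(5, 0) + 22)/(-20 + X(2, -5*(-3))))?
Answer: 169/5 ≈ 33.800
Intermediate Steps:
Z(S, o) = 4 (Z(S, o) = (-4*(-2))/2 = (½)*8 = 4)
X(W, O) = O*W
13*((Z(5, 0) + 22)/(-20 + X(2, -5*(-3)))) = 13*((4 + 22)/(-20 - 5*(-3)*2)) = 13*(26/(-20 + 15*2)) = 13*(26/(-20 + 30)) = 13*(26/10) = 13*(26*(⅒)) = 13*(13/5) = 169/5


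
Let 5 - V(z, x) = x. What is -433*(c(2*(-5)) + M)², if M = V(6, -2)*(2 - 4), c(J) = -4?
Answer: -140292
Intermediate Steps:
V(z, x) = 5 - x
M = -14 (M = (5 - 1*(-2))*(2 - 4) = (5 + 2)*(-2) = 7*(-2) = -14)
-433*(c(2*(-5)) + M)² = -433*(-4 - 14)² = -433*(-18)² = -433*324 = -140292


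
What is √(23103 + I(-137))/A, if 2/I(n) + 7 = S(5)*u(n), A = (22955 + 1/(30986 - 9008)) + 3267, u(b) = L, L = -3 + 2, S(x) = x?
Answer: 3663*√831702/576307117 ≈ 0.0057965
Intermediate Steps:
L = -1
u(b) = -1
A = 576307117/21978 (A = (22955 + 1/21978) + 3267 = 504504991/21978 + 3267 = 576307117/21978 ≈ 26222.)
I(n) = -⅙ (I(n) = 2/(-7 + 5*(-1)) = 2/(-7 - 5) = 2/(-12) = 2*(-1/12) = -⅙)
√(23103 + I(-137))/A = √(23103 - ⅙)/(576307117/21978) = √(138617/6)*(21978/576307117) = (√831702/6)*(21978/576307117) = 3663*√831702/576307117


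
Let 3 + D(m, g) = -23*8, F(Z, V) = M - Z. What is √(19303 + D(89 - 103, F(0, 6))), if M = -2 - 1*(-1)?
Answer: 18*√59 ≈ 138.26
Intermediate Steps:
M = -1 (M = -2 + 1 = -1)
F(Z, V) = -1 - Z
D(m, g) = -187 (D(m, g) = -3 - 23*8 = -3 - 184 = -187)
√(19303 + D(89 - 103, F(0, 6))) = √(19303 - 187) = √19116 = 18*√59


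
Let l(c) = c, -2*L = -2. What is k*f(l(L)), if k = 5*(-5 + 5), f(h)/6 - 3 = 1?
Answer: 0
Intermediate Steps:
L = 1 (L = -½*(-2) = 1)
f(h) = 24 (f(h) = 18 + 6*1 = 18 + 6 = 24)
k = 0 (k = 5*0 = 0)
k*f(l(L)) = 0*24 = 0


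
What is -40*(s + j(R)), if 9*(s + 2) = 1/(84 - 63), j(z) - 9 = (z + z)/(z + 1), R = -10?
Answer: -69760/189 ≈ -369.10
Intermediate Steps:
j(z) = 9 + 2*z/(1 + z) (j(z) = 9 + (z + z)/(z + 1) = 9 + (2*z)/(1 + z) = 9 + 2*z/(1 + z))
s = -377/189 (s = -2 + 1/(9*(84 - 63)) = -2 + (⅑)/21 = -2 + (⅑)*(1/21) = -2 + 1/189 = -377/189 ≈ -1.9947)
-40*(s + j(R)) = -40*(-377/189 + (9 + 11*(-10))/(1 - 10)) = -40*(-377/189 + (9 - 110)/(-9)) = -40*(-377/189 - ⅑*(-101)) = -40*(-377/189 + 101/9) = -40*1744/189 = -69760/189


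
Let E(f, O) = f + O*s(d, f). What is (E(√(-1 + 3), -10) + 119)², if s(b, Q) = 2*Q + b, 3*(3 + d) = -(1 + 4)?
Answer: 253507/9 - 18886*√2/3 ≈ 19265.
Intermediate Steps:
d = -14/3 (d = -3 + (-(1 + 4))/3 = -3 + (-1*5)/3 = -3 + (⅓)*(-5) = -3 - 5/3 = -14/3 ≈ -4.6667)
s(b, Q) = b + 2*Q
E(f, O) = f + O*(-14/3 + 2*f)
(E(√(-1 + 3), -10) + 119)² = ((√(-1 + 3) - 14/3*(-10) + 2*(-10)*√(-1 + 3)) + 119)² = ((√2 + 140/3 + 2*(-10)*√2) + 119)² = ((√2 + 140/3 - 20*√2) + 119)² = ((140/3 - 19*√2) + 119)² = (497/3 - 19*√2)²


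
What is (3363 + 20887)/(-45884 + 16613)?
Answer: -24250/29271 ≈ -0.82846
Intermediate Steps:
(3363 + 20887)/(-45884 + 16613) = 24250/(-29271) = 24250*(-1/29271) = -24250/29271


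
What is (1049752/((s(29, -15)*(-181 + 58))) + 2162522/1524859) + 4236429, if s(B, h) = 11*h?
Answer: 11918769969499973/2813364855 ≈ 4.2365e+6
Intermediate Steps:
(1049752/((s(29, -15)*(-181 + 58))) + 2162522/1524859) + 4236429 = (1049752/(((11*(-15))*(-181 + 58))) + 2162522/1524859) + 4236429 = (1049752/((-165*(-123))) + 2162522*(1/1524859)) + 4236429 = (1049752/20295 + 2162522/1524859) + 4236429 = (1049752*(1/20295) + 2162522/1524859) + 4236429 = (95432/1845 + 2162522/1524859) + 4236429 = 149510197178/2813364855 + 4236429 = 11918769969499973/2813364855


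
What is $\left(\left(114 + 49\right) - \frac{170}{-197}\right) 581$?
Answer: $\frac{18755261}{197} \approx 95204.0$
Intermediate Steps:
$\left(\left(114 + 49\right) - \frac{170}{-197}\right) 581 = \left(163 - - \frac{170}{197}\right) 581 = \left(163 + \frac{170}{197}\right) 581 = \frac{32281}{197} \cdot 581 = \frac{18755261}{197}$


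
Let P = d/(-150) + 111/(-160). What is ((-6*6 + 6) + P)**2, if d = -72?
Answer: 584237241/640000 ≈ 912.87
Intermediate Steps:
P = -171/800 (P = -72/(-150) + 111/(-160) = -72*(-1/150) + 111*(-1/160) = 12/25 - 111/160 = -171/800 ≈ -0.21375)
((-6*6 + 6) + P)**2 = ((-6*6 + 6) - 171/800)**2 = ((-36 + 6) - 171/800)**2 = (-30 - 171/800)**2 = (-24171/800)**2 = 584237241/640000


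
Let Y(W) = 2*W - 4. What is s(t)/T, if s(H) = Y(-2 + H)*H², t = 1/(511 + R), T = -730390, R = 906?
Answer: 5667/1039045040094035 ≈ 5.4540e-12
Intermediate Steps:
Y(W) = -4 + 2*W
t = 1/1417 (t = 1/(511 + 906) = 1/1417 ≈ 0.00070572)
s(H) = H²*(-8 + 2*H) (s(H) = (-4 + 2*(-2 + H))*H² = (-4 + (-4 + 2*H))*H² = (-8 + 2*H)*H² = H²*(-8 + 2*H))
s(t)/T = (2*(1/1417)²*(-4 + 1/1417))/(-730390) = (2*(1/2007889)*(-5667/1417))*(-1/730390) = -11334/2845178713*(-1/730390) = 5667/1039045040094035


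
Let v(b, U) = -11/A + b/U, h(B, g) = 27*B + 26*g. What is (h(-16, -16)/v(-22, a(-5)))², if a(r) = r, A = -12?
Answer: 2588774400/101761 ≈ 25440.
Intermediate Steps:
h(B, g) = 26*g + 27*B
v(b, U) = 11/12 + b/U (v(b, U) = -11/(-12) + b/U = -11*(-1/12) + b/U = 11/12 + b/U)
(h(-16, -16)/v(-22, a(-5)))² = ((26*(-16) + 27*(-16))/(11/12 - 22/(-5)))² = ((-416 - 432)/(11/12 - 22*(-⅕)))² = (-848/(11/12 + 22/5))² = (-848/319/60)² = (-848*60/319)² = (-50880/319)² = 2588774400/101761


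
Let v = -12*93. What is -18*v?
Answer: 20088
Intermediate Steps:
v = -1116
-18*v = -18*(-1116) = 20088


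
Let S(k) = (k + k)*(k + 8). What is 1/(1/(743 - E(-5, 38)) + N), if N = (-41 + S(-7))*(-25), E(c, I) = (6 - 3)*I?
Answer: 629/864876 ≈ 0.00072727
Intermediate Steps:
S(k) = 2*k*(8 + k) (S(k) = (2*k)*(8 + k) = 2*k*(8 + k))
E(c, I) = 3*I
N = 1375 (N = (-41 + 2*(-7)*(8 - 7))*(-25) = (-41 + 2*(-7)*1)*(-25) = (-41 - 14)*(-25) = -55*(-25) = 1375)
1/(1/(743 - E(-5, 38)) + N) = 1/(1/(743 - 3*38) + 1375) = 1/(1/(743 - 1*114) + 1375) = 1/(1/(743 - 114) + 1375) = 1/(1/629 + 1375) = 1/(864876/629) = 629/864876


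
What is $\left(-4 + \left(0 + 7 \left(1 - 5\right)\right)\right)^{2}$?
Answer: $1024$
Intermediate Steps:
$\left(-4 + \left(0 + 7 \left(1 - 5\right)\right)\right)^{2} = \left(-4 + \left(0 + 7 \left(-4\right)\right)\right)^{2} = \left(-4 + \left(0 - 28\right)\right)^{2} = \left(-4 - 28\right)^{2} = \left(-32\right)^{2} = 1024$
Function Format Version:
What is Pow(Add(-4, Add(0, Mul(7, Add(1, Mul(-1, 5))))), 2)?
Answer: 1024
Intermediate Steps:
Pow(Add(-4, Add(0, Mul(7, Add(1, Mul(-1, 5))))), 2) = Pow(Add(-4, Add(0, Mul(7, Add(1, -5)))), 2) = Pow(Add(-4, Add(0, Mul(7, -4))), 2) = Pow(Add(-4, Add(0, -28)), 2) = Pow(Add(-4, -28), 2) = Pow(-32, 2) = 1024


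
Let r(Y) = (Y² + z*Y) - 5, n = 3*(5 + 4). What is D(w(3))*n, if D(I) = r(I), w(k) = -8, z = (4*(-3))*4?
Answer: 11961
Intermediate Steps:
z = -48 (z = -12*4 = -48)
n = 27 (n = 3*9 = 27)
r(Y) = -5 + Y² - 48*Y (r(Y) = (Y² - 48*Y) - 5 = -5 + Y² - 48*Y)
D(I) = -5 + I² - 48*I
D(w(3))*n = (-5 + (-8)² - 48*(-8))*27 = (-5 + 64 + 384)*27 = 443*27 = 11961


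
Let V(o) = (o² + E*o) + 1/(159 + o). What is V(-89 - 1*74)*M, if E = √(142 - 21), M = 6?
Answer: 297309/2 ≈ 1.4865e+5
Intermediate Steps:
E = 11 (E = √121 = 11)
V(o) = o² + 1/(159 + o) + 11*o (V(o) = (o² + 11*o) + 1/(159 + o) = o² + 1/(159 + o) + 11*o)
V(-89 - 1*74)*M = ((1 + (-89 - 1*74)³ + 170*(-89 - 1*74)² + 1749*(-89 - 1*74))/(159 + (-89 - 1*74)))*6 = ((1 + (-89 - 74)³ + 170*(-89 - 74)² + 1749*(-89 - 74))/(159 + (-89 - 74)))*6 = ((1 + (-163)³ + 170*(-163)² + 1749*(-163))/(159 - 163))*6 = ((1 - 4330747 + 170*26569 - 285087)/(-4))*6 = -(1 - 4330747 + 4516730 - 285087)/4*6 = -¼*(-99103)*6 = (99103/4)*6 = 297309/2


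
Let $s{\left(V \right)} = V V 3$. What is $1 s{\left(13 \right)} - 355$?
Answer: $152$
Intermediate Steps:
$s{\left(V \right)} = 3 V^{2}$ ($s{\left(V \right)} = V^{2} \cdot 3 = 3 V^{2}$)
$1 s{\left(13 \right)} - 355 = 1 \cdot 3 \cdot 13^{2} - 355 = 1 \cdot 3 \cdot 169 - 355 = 1 \cdot 507 - 355 = 507 - 355 = 152$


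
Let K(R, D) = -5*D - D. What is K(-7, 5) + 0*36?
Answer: -30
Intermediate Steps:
K(R, D) = -6*D
K(-7, 5) + 0*36 = -6*5 + 0*36 = -30 + 0 = -30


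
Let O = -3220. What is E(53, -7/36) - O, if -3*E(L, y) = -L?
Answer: 9713/3 ≈ 3237.7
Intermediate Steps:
E(L, y) = L/3 (E(L, y) = -(-1)*L/3 = L/3)
E(53, -7/36) - O = (⅓)*53 - 1*(-3220) = 53/3 + 3220 = 9713/3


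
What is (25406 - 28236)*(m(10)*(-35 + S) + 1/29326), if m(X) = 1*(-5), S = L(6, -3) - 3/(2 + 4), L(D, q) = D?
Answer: -6120704190/14663 ≈ -4.1743e+5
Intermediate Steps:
S = 11/2 (S = 6 - 3/(2 + 4) = 6 - 3/6 = 6 - 3*⅙ = 6 - ½ = 11/2 ≈ 5.5000)
m(X) = -5
(25406 - 28236)*(m(10)*(-35 + S) + 1/29326) = (25406 - 28236)*(-5*(-35 + 11/2) + 1/29326) = -2830*(-5*(-59/2) + 1/29326) = -2830*(295/2 + 1/29326) = -2830*2162793/14663 = -6120704190/14663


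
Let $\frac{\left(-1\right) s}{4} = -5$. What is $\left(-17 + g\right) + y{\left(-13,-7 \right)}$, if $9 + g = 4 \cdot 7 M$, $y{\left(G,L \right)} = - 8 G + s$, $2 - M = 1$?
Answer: $126$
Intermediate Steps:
$s = 20$ ($s = \left(-4\right) \left(-5\right) = 20$)
$M = 1$ ($M = 2 - 1 = 1$)
$y{\left(G,L \right)} = 20 - 8 G$ ($y{\left(G,L \right)} = - 8 G + 20 = 20 - 8 G$)
$g = 19$ ($g = -9 + 4 \cdot 7 \cdot 1 = -9 + 28 \cdot 1 = -9 + 28 = 19$)
$\left(-17 + g\right) + y{\left(-13,-7 \right)} = \left(-17 + 19\right) + \left(20 - -104\right) = 2 + \left(20 + 104\right) = 2 + 124 = 126$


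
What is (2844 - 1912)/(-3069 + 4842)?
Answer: 932/1773 ≈ 0.52566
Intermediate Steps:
(2844 - 1912)/(-3069 + 4842) = 932/1773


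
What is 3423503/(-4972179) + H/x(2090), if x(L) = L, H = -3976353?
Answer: -19778294004457/10391854110 ≈ -1903.3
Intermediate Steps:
3423503/(-4972179) + H/x(2090) = 3423503/(-4972179) - 3976353/2090 = 3423503*(-1/4972179) - 3976353*1/2090 = -3423503/4972179 - 3976353/2090 = -19778294004457/10391854110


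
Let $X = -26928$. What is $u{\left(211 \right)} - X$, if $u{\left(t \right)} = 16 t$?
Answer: $30304$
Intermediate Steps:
$u{\left(211 \right)} - X = 16 \cdot 211 - -26928 = 3376 + 26928 = 30304$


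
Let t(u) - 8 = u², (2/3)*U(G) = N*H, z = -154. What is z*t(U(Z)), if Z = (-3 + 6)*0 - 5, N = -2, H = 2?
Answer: -6776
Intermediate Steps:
Z = -5 (Z = 3*0 - 5 = 0 - 5 = -5)
U(G) = -6 (U(G) = 3*(-2*2)/2 = (3/2)*(-4) = -6)
t(u) = 8 + u²
z*t(U(Z)) = -154*(8 + (-6)²) = -154*(8 + 36) = -154*44 = -6776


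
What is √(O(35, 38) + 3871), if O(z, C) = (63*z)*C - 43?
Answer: √87618 ≈ 296.00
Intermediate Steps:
O(z, C) = -43 + 63*C*z (O(z, C) = 63*C*z - 43 = -43 + 63*C*z)
√(O(35, 38) + 3871) = √((-43 + 63*38*35) + 3871) = √((-43 + 83790) + 3871) = √(83747 + 3871) = √87618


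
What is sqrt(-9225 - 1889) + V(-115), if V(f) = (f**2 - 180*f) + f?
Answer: 33810 + I*sqrt(11114) ≈ 33810.0 + 105.42*I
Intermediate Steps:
V(f) = f**2 - 179*f
sqrt(-9225 - 1889) + V(-115) = sqrt(-9225 - 1889) - 115*(-179 - 115) = sqrt(-11114) - 115*(-294) = I*sqrt(11114) + 33810 = 33810 + I*sqrt(11114)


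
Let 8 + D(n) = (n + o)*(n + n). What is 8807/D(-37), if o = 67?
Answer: -8807/2228 ≈ -3.9529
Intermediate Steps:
D(n) = -8 + 2*n*(67 + n) (D(n) = -8 + (n + 67)*(n + n) = -8 + (67 + n)*(2*n) = -8 + 2*n*(67 + n))
8807/D(-37) = 8807/(-8 + 2*(-37)² + 134*(-37)) = 8807/(-8 + 2*1369 - 4958) = 8807/(-8 + 2738 - 4958) = 8807/(-2228) = 8807*(-1/2228) = -8807/2228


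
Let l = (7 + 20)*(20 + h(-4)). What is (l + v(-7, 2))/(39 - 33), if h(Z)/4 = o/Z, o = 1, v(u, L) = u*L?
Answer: 499/6 ≈ 83.167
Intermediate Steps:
v(u, L) = L*u
h(Z) = 4/Z (h(Z) = 4*(1/Z) = 4/Z)
l = 513 (l = (7 + 20)*(20 + 4/(-4)) = 27*(20 + 4*(-¼)) = 27*(20 - 1) = 27*19 = 513)
(l + v(-7, 2))/(39 - 33) = (513 + 2*(-7))/(39 - 33) = (513 - 14)/6 = 499*(⅙) = 499/6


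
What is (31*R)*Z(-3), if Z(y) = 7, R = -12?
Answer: -2604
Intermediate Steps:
(31*R)*Z(-3) = (31*(-12))*7 = -372*7 = -2604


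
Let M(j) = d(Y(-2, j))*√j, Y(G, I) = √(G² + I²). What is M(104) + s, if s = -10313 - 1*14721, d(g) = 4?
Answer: -25034 + 8*√26 ≈ -24993.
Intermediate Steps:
M(j) = 4*√j
s = -25034 (s = -10313 - 14721 = -25034)
M(104) + s = 4*√104 - 25034 = 4*(2*√26) - 25034 = 8*√26 - 25034 = -25034 + 8*√26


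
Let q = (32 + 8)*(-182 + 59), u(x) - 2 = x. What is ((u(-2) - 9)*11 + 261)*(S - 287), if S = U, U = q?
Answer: -843534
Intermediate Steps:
u(x) = 2 + x
q = -4920 (q = 40*(-123) = -4920)
U = -4920
S = -4920
((u(-2) - 9)*11 + 261)*(S - 287) = (((2 - 2) - 9)*11 + 261)*(-4920 - 287) = ((0 - 9)*11 + 261)*(-5207) = (-9*11 + 261)*(-5207) = (-99 + 261)*(-5207) = 162*(-5207) = -843534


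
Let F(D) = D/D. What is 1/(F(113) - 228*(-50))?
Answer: 1/11401 ≈ 8.7712e-5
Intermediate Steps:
F(D) = 1
1/(F(113) - 228*(-50)) = 1/(1 - 228*(-50)) = 1/(1 + 11400) = 1/11401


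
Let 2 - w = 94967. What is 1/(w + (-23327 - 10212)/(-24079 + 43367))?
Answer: -19288/1831718459 ≈ -1.0530e-5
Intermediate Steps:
w = -94965 (w = 2 - 1*94967 = 2 - 94967 = -94965)
1/(w + (-23327 - 10212)/(-24079 + 43367)) = 1/(-94965 + (-23327 - 10212)/(-24079 + 43367)) = 1/(-94965 - 33539/19288) = 1/(-1831718459/19288) = -19288/1831718459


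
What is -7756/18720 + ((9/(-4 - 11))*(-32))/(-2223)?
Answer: -2893/6840 ≈ -0.42295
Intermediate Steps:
-7756/18720 + ((9/(-4 - 11))*(-32))/(-2223) = -7756*1/18720 + ((9/(-15))*(-32))*(-1/2223) = -1939/4680 + (-1/15*9*(-32))*(-1/2223) = -1939/4680 - ⅗*(-32)*(-1/2223) = -1939/4680 + (96/5)*(-1/2223) = -1939/4680 - 32/3705 = -2893/6840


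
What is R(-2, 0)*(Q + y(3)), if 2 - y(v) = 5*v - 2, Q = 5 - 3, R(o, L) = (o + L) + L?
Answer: 18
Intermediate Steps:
R(o, L) = o + 2*L (R(o, L) = (L + o) + L = o + 2*L)
Q = 2
y(v) = 4 - 5*v (y(v) = 2 - (5*v - 2) = 2 - (-2 + 5*v) = 2 + (2 - 5*v) = 4 - 5*v)
R(-2, 0)*(Q + y(3)) = (-2 + 2*0)*(2 + (4 - 5*3)) = (-2 + 0)*(2 + (4 - 15)) = -2*(2 - 11) = -2*(-9) = 18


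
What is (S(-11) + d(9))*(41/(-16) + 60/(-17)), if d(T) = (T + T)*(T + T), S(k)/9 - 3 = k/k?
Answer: -74565/34 ≈ -2193.1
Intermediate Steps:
S(k) = 36 (S(k) = 27 + 9*(k/k) = 27 + 9*1 = 27 + 9 = 36)
d(T) = 4*T² (d(T) = (2*T)*(2*T) = 4*T²)
(S(-11) + d(9))*(41/(-16) + 60/(-17)) = (36 + 4*9²)*(41/(-16) + 60/(-17)) = (36 + 4*81)*(41*(-1/16) + 60*(-1/17)) = (36 + 324)*(-41/16 - 60/17) = 360*(-1657/272) = -74565/34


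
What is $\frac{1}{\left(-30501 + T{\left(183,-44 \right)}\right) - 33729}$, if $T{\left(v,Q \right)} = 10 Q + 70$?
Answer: $- \frac{1}{64600} \approx -1.548 \cdot 10^{-5}$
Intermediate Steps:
$T{\left(v,Q \right)} = 70 + 10 Q$
$\frac{1}{\left(-30501 + T{\left(183,-44 \right)}\right) - 33729} = \frac{1}{\left(-30501 + \left(70 + 10 \left(-44\right)\right)\right) - 33729} = \frac{1}{\left(-30501 + \left(70 - 440\right)\right) - 33729} = \frac{1}{\left(-30501 - 370\right) - 33729} = \frac{1}{-30871 - 33729} = \frac{1}{-64600} = - \frac{1}{64600}$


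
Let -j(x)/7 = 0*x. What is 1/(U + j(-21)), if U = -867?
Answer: -1/867 ≈ -0.0011534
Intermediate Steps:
j(x) = 0 (j(x) = -0*x = -7*0 = 0)
1/(U + j(-21)) = 1/(-867 + 0) = 1/(-867) = -1/867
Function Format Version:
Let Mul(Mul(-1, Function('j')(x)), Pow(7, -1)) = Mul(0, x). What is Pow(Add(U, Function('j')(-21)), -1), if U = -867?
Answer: Rational(-1, 867) ≈ -0.0011534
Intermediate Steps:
Function('j')(x) = 0 (Function('j')(x) = Mul(-7, Mul(0, x)) = Mul(-7, 0) = 0)
Pow(Add(U, Function('j')(-21)), -1) = Pow(Add(-867, 0), -1) = Pow(-867, -1) = Rational(-1, 867)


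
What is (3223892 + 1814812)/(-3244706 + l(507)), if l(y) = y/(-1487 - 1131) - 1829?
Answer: -13191327072/8499429137 ≈ -1.5520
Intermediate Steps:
l(y) = -1829 - y/2618 (l(y) = y/(-2618) - 1829 = -y/2618 - 1829 = -1829 - y/2618)
(3223892 + 1814812)/(-3244706 + l(507)) = (3223892 + 1814812)/(-3244706 + (-1829 - 1/2618*507)) = 5038704/(-3244706 + (-1829 - 507/2618)) = 5038704/(-3244706 - 4788829/2618) = 5038704/(-8499429137/2618) = 5038704*(-2618/8499429137) = -13191327072/8499429137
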